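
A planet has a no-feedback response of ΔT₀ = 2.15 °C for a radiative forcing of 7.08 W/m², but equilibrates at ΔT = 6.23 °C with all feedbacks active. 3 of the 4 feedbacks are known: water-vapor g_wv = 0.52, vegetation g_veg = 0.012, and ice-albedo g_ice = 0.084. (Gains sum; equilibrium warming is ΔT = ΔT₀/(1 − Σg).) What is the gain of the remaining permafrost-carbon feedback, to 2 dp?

0.04

Amplification A = ΔT/ΔT₀ = 6.23/2.15 = 2.898.
Total gain g = 1 − 1/A = 1 − 1/2.898 = 0.6549.
Known gains sum to 0.52 + 0.012 + 0.084 = 0.616.
g_pf = 0.6549 − 0.616 = 0.04.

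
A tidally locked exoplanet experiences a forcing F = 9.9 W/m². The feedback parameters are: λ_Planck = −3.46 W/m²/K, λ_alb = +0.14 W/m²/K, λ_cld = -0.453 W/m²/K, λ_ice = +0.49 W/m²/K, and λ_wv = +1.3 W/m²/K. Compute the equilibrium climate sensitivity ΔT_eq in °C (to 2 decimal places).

Net feedback parameter λ = (−3.46) + (+0.14) + (-0.453) + (+0.49) + (+1.3) = -1.983 W/m²/K.
ΔT = −F/λ = −9.9/(-1.983) = 4.99 °C.

4.99 °C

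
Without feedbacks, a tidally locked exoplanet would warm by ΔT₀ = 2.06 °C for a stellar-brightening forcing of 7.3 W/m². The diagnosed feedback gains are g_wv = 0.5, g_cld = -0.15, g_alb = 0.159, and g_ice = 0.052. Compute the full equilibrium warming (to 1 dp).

Total gain g = 0.5 − 0.15 + 0.159 + 0.052 = 0.561.
Amplification A = 1/(1 − 0.561) = 2.278.
ΔT = 2.06 × 2.278 = 4.7 °C.

4.7 °C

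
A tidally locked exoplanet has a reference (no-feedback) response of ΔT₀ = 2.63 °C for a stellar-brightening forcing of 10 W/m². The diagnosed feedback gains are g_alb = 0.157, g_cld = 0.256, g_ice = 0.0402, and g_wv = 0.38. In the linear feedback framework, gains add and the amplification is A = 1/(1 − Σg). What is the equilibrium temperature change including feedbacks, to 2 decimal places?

Total gain g = 0.157 + 0.256 + 0.0402 + 0.38 = 0.8332.
Amplification A = 1/(1 − 0.8332) = 5.995.
ΔT = 2.63 × 5.995 = 15.77 °C.

15.77 °C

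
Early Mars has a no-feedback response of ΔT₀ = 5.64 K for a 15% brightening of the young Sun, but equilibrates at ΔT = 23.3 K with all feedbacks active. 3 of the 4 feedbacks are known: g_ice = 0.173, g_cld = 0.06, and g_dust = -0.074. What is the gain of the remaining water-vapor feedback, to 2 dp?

0.60

Amplification A = ΔT/ΔT₀ = 23.3/5.64 = 4.131.
Total gain g = 1 − 1/A = 1 − 1/4.131 = 0.7579.
Known gains sum to 0.173 + 0.06 − 0.074 = 0.159.
g_wv = 0.7579 − 0.159 = 0.60.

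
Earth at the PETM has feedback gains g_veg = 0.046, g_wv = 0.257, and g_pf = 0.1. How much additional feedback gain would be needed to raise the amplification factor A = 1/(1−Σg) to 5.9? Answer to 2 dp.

Current total gain = 0.403.
Target gain for A = 5.9: g* = 1 − 1/5.9 = 0.8305.
Additional gain needed = 0.8305 − 0.403 = 0.43.

0.43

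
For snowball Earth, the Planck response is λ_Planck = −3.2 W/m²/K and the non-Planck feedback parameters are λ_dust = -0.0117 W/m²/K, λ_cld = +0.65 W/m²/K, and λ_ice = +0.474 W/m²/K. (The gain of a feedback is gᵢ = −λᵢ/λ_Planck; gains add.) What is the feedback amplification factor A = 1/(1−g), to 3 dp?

1.533

Convert to gains: g_dust = -0.0117/3.2 = -0.003656; g_cld = 0.65/3.2 = 0.2031; g_ice = 0.474/3.2 = 0.1481.
Total gain g = 0.347544.
A = 1/(1 − 0.347544) = 1.533.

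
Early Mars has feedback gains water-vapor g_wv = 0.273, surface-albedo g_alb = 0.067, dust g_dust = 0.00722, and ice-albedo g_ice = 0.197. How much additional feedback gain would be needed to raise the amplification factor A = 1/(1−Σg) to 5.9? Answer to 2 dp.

Current total gain = 0.54422.
Target gain for A = 5.9: g* = 1 − 1/5.9 = 0.8305.
Additional gain needed = 0.8305 − 0.54422 = 0.29.

0.29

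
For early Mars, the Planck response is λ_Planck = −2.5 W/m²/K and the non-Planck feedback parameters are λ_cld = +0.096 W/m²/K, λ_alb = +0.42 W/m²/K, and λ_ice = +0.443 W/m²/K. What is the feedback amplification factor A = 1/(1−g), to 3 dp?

Convert to gains: g_cld = 0.096/2.5 = 0.0384; g_alb = 0.42/2.5 = 0.168; g_ice = 0.443/2.5 = 0.1772.
Total gain g = 0.3836.
A = 1/(1 − 0.3836) = 1.622.

1.622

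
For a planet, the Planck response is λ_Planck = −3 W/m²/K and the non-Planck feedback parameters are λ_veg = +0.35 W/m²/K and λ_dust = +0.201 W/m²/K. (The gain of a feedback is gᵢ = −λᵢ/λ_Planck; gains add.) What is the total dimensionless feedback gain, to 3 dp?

Convert to gains: g_veg = 0.35/3 = 0.1167; g_dust = 0.201/3 = 0.067.
Total gain g = 0.1837.

0.184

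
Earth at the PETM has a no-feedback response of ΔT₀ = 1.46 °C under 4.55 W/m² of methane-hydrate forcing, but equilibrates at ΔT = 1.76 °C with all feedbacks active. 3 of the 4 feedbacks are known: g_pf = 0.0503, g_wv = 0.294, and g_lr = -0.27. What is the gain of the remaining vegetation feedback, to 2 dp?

Amplification A = ΔT/ΔT₀ = 1.76/1.46 = 1.205.
Total gain g = 1 − 1/A = 1 − 1/1.205 = 0.1701.
Known gains sum to 0.0503 + 0.294 − 0.27 = 0.0743.
g_veg = 0.1701 − 0.0743 = 0.10.

0.10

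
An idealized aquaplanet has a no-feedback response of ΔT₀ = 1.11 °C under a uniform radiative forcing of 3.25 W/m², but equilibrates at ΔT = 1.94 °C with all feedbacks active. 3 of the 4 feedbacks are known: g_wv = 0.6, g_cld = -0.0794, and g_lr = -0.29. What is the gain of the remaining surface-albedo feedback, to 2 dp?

0.20

Amplification A = ΔT/ΔT₀ = 1.94/1.11 = 1.748.
Total gain g = 1 − 1/A = 1 − 1/1.748 = 0.4279.
Known gains sum to 0.6 − 0.0794 − 0.29 = 0.2306.
g_alb = 0.4279 − 0.2306 = 0.20.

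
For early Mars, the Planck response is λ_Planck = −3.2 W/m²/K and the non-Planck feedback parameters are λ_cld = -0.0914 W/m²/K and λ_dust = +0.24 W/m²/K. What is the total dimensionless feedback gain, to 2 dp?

Convert to gains: g_cld = -0.0914/3.2 = -0.02856; g_dust = 0.24/3.2 = 0.075.
Total gain g = 0.04644.

0.05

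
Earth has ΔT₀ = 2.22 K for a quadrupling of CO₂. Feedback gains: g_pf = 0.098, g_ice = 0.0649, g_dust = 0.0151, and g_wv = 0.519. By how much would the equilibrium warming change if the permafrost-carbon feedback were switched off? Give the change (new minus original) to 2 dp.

-1.79 K

Original: g = 0.697, ΔT = 2.22/(1−0.697) = 7.3267 K.
Without permafrost-carbon: g' = 0.599, ΔT' = 2.22/(1−0.599) = 5.5362 K.
Change = 5.5362 − 7.3267 = -1.79 K.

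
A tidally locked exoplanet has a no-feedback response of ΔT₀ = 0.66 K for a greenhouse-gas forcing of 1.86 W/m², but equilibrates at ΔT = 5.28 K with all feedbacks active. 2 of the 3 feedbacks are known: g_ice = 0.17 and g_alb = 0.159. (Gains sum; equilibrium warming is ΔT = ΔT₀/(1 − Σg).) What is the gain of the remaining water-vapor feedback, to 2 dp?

0.55

Amplification A = ΔT/ΔT₀ = 5.28/0.66 = 8.
Total gain g = 1 − 1/A = 1 − 1/8 = 0.875.
Known gains sum to 0.17 + 0.159 = 0.329.
g_wv = 0.875 − 0.329 = 0.55.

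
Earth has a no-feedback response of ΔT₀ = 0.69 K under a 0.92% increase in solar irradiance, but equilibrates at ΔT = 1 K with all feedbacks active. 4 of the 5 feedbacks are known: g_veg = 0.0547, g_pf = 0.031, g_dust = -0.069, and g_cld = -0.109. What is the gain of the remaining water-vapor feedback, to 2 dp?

0.40

Amplification A = ΔT/ΔT₀ = 1/0.69 = 1.449.
Total gain g = 1 − 1/A = 1 − 1/1.449 = 0.3099.
Known gains sum to 0.0547 + 0.031 − 0.069 − 0.109 = -0.0923.
g_wv = 0.3099 + 0.0923 = 0.40.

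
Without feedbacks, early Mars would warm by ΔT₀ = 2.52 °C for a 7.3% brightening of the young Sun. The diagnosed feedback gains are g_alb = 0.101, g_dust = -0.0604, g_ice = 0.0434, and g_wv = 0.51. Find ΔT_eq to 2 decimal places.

Total gain g = 0.101 − 0.0604 + 0.0434 + 0.51 = 0.594.
Amplification A = 1/(1 − 0.594) = 2.463.
ΔT = 2.52 × 2.463 = 6.21 °C.

6.21 °C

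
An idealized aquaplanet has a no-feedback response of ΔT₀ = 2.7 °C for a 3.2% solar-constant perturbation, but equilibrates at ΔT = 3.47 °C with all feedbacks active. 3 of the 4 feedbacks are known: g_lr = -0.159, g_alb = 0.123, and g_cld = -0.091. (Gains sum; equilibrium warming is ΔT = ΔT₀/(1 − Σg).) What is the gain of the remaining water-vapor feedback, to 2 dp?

Amplification A = ΔT/ΔT₀ = 3.47/2.7 = 1.285.
Total gain g = 1 − 1/A = 1 − 1/1.285 = 0.2218.
Known gains sum to -0.159 + 0.123 − 0.091 = -0.127.
g_wv = 0.2218 + 0.127 = 0.35.

0.35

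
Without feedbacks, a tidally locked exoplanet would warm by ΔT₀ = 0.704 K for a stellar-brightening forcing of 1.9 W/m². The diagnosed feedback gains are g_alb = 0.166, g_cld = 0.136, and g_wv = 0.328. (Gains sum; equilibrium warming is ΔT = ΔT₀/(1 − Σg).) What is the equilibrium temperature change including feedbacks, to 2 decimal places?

Total gain g = 0.166 + 0.136 + 0.328 = 0.63.
Amplification A = 1/(1 − 0.63) = 2.703.
ΔT = 0.704 × 2.703 = 1.90 K.

1.90 K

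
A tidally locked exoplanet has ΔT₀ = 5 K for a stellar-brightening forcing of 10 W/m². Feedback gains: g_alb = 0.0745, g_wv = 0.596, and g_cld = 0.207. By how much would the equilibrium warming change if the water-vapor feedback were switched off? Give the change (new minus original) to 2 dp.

Original: g = 0.8775, ΔT = 5/(1−0.8775) = 40.8163 K.
Without water-vapor: g' = 0.2815, ΔT' = 5/(1−0.2815) = 6.9589 K.
Change = 6.9589 − 40.8163 = -33.86 K.

-33.86 K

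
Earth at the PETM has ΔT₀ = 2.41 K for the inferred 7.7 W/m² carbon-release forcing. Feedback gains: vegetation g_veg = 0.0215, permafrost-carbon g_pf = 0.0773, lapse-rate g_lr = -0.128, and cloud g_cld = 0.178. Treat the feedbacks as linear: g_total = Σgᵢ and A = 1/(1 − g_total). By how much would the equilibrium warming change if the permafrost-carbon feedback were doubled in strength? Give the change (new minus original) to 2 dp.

0.28 K

Original: g = 0.1488, ΔT = 2.41/(1−0.1488) = 2.8313 K.
With doubled permafrost-carbon: g' = 0.2261, ΔT' = 2.41/(1−0.2261) = 3.1141 K.
Change = 3.1141 − 2.8313 = 0.28 K.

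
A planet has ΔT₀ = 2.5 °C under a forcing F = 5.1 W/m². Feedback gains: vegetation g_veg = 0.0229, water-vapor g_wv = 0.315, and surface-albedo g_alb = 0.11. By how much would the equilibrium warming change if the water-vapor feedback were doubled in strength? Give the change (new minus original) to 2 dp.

Original: g = 0.4479, ΔT = 2.5/(1−0.4479) = 4.5282 °C.
With doubled water-vapor: g' = 0.7629, ΔT' = 2.5/(1−0.7629) = 10.5441 °C.
Change = 10.5441 − 4.5282 = 6.02 °C.

6.02 °C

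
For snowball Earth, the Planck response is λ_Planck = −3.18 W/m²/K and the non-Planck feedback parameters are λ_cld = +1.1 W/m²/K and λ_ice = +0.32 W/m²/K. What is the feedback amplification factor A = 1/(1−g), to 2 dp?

1.81

Convert to gains: g_cld = 1.1/3.18 = 0.3459; g_ice = 0.32/3.18 = 0.1006.
Total gain g = 0.4465.
A = 1/(1 − 0.4465) = 1.81.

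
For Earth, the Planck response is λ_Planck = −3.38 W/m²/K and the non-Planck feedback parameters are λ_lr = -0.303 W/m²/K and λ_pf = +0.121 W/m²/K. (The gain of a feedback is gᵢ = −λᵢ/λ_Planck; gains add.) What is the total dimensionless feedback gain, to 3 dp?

Convert to gains: g_lr = -0.303/3.38 = -0.08964; g_pf = 0.121/3.38 = 0.0358.
Total gain g = -0.05384.

-0.054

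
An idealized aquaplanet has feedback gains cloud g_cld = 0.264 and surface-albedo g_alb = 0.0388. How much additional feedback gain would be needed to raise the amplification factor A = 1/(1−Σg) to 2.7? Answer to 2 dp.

Current total gain = 0.3028.
Target gain for A = 2.7: g* = 1 − 1/2.7 = 0.6296.
Additional gain needed = 0.6296 − 0.3028 = 0.33.

0.33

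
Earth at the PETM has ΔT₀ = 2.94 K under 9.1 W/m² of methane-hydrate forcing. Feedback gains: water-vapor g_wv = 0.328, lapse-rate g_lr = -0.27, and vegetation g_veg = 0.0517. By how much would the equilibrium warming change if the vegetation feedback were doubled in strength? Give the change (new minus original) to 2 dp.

Original: g = 0.1097, ΔT = 2.94/(1−0.1097) = 3.3023 K.
With doubled vegetation: g' = 0.1614, ΔT' = 2.94/(1−0.1614) = 3.5058 K.
Change = 3.5058 − 3.3023 = 0.20 K.

0.20 K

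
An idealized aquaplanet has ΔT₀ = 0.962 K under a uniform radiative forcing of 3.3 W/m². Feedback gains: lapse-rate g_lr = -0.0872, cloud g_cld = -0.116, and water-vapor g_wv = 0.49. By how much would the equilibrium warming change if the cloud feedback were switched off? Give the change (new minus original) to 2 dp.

Original: g = 0.2868, ΔT = 0.962/(1−0.2868) = 1.3489 K.
Without cloud: g' = 0.4028, ΔT' = 0.962/(1−0.4028) = 1.6109 K.
Change = 1.6109 − 1.3489 = 0.26 K.

0.26 K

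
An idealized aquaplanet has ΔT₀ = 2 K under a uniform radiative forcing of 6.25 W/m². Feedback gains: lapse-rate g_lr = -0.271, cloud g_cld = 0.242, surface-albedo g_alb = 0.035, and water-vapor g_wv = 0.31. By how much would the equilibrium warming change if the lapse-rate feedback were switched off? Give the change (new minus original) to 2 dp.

Original: g = 0.316, ΔT = 2/(1−0.316) = 2.9240 K.
Without lapse-rate: g' = 0.587, ΔT' = 2/(1−0.587) = 4.8426 K.
Change = 4.8426 − 2.9240 = 1.92 K.

1.92 K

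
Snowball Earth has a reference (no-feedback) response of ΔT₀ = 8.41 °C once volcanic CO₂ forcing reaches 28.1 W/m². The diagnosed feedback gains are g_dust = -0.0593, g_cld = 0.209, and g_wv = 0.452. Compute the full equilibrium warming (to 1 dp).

Total gain g = -0.0593 + 0.209 + 0.452 = 0.6017.
Amplification A = 1/(1 − 0.6017) = 2.511.
ΔT = 8.41 × 2.511 = 21.1 °C.

21.1 °C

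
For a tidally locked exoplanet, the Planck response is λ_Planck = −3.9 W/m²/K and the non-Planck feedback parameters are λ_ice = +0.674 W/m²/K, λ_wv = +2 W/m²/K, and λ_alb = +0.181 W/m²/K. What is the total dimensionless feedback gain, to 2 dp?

0.73

Convert to gains: g_ice = 0.674/3.9 = 0.1728; g_wv = 2/3.9 = 0.5128; g_alb = 0.181/3.9 = 0.04641.
Total gain g = 0.73201.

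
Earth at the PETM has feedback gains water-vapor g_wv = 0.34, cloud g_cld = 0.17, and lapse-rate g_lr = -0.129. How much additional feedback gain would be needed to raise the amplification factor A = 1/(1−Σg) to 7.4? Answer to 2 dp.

Current total gain = 0.381.
Target gain for A = 7.4: g* = 1 − 1/7.4 = 0.8649.
Additional gain needed = 0.8649 − 0.381 = 0.48.

0.48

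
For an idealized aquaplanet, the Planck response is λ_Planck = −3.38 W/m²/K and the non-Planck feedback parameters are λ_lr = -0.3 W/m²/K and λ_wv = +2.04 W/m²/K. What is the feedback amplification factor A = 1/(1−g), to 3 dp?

Convert to gains: g_lr = -0.3/3.38 = -0.08876; g_wv = 2.04/3.38 = 0.6036.
Total gain g = 0.51484.
A = 1/(1 − 0.51484) = 2.061.

2.061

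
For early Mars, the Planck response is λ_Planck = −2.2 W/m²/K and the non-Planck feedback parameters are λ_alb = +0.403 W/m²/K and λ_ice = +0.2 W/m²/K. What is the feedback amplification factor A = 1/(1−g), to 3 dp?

1.378

Convert to gains: g_alb = 0.403/2.2 = 0.1832; g_ice = 0.2/2.2 = 0.09091.
Total gain g = 0.27411.
A = 1/(1 − 0.27411) = 1.378.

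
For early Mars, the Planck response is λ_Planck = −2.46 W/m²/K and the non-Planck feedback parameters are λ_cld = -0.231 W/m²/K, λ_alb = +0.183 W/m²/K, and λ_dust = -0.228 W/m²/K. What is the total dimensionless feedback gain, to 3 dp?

Convert to gains: g_cld = -0.231/2.46 = -0.0939; g_alb = 0.183/2.46 = 0.07439; g_dust = -0.228/2.46 = -0.09268.
Total gain g = -0.11219.

-0.112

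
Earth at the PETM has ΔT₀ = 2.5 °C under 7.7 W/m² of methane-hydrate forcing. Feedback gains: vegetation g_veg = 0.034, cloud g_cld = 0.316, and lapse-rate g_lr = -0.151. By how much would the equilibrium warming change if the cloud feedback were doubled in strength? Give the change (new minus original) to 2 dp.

2.03 °C

Original: g = 0.199, ΔT = 2.5/(1−0.199) = 3.1211 °C.
With doubled cloud: g' = 0.515, ΔT' = 2.5/(1−0.515) = 5.1546 °C.
Change = 5.1546 − 3.1211 = 2.03 °C.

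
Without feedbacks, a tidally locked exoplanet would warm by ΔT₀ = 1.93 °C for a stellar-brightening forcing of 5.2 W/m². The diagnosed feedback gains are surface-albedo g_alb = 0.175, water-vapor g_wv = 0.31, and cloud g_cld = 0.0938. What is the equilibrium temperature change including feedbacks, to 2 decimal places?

4.58 °C

Total gain g = 0.175 + 0.31 + 0.0938 = 0.5788.
Amplification A = 1/(1 − 0.5788) = 2.374.
ΔT = 1.93 × 2.374 = 4.58 °C.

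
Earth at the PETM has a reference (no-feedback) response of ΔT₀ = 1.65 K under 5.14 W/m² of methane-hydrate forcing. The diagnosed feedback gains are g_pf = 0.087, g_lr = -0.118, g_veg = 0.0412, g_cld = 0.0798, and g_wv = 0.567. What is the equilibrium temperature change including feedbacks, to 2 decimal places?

4.81 K

Total gain g = 0.087 − 0.118 + 0.0412 + 0.0798 + 0.567 = 0.657.
Amplification A = 1/(1 − 0.657) = 2.915.
ΔT = 1.65 × 2.915 = 4.81 K.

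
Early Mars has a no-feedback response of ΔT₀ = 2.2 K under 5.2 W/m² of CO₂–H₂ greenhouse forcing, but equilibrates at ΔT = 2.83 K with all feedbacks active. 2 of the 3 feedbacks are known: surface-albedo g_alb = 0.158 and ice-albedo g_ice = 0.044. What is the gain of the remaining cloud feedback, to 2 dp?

0.02

Amplification A = ΔT/ΔT₀ = 2.83/2.2 = 1.286.
Total gain g = 1 − 1/A = 1 − 1/1.286 = 0.2224.
Known gains sum to 0.158 + 0.044 = 0.202.
g_cld = 0.2224 − 0.202 = 0.02.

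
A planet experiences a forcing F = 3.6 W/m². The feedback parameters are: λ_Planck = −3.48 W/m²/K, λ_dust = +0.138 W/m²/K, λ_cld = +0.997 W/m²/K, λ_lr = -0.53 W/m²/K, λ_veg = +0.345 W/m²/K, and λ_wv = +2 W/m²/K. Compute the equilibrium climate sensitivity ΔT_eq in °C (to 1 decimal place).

6.8 °C

Net feedback parameter λ = (−3.48) + (+0.138) + (+0.997) + (-0.53) + (+0.345) + (+2) = -0.53 W/m²/K.
ΔT = −F/λ = −3.6/(-0.53) = 6.8 °C.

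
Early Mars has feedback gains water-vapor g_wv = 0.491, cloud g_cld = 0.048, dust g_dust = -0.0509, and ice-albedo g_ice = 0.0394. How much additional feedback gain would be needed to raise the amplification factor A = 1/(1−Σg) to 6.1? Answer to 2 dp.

Current total gain = 0.5275.
Target gain for A = 6.1: g* = 1 − 1/6.1 = 0.8361.
Additional gain needed = 0.8361 − 0.5275 = 0.31.

0.31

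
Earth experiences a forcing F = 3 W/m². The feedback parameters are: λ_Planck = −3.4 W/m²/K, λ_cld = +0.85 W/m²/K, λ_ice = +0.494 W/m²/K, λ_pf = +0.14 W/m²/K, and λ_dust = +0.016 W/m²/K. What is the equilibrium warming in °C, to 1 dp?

Net feedback parameter λ = (−3.4) + (+0.85) + (+0.494) + (+0.14) + (+0.016) = -1.9 W/m²/K.
ΔT = −F/λ = −3/(-1.9) = 1.6 °C.

1.6 °C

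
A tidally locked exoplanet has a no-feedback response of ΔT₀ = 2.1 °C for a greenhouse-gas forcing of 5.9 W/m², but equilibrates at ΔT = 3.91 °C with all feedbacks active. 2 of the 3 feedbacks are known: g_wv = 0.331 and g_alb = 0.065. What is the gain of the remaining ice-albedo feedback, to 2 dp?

Amplification A = ΔT/ΔT₀ = 3.91/2.1 = 1.862.
Total gain g = 1 − 1/A = 1 − 1/1.862 = 0.4629.
Known gains sum to 0.331 + 0.065 = 0.396.
g_ice = 0.4629 − 0.396 = 0.07.

0.07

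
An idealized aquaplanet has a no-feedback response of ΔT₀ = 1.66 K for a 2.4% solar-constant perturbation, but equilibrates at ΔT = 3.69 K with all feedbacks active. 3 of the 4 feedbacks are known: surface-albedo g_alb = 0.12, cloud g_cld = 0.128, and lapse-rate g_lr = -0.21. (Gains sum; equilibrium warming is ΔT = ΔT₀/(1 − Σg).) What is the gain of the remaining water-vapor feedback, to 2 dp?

Amplification A = ΔT/ΔT₀ = 3.69/1.66 = 2.223.
Total gain g = 1 − 1/A = 1 − 1/2.223 = 0.5502.
Known gains sum to 0.12 + 0.128 − 0.21 = 0.038.
g_wv = 0.5502 − 0.038 = 0.51.

0.51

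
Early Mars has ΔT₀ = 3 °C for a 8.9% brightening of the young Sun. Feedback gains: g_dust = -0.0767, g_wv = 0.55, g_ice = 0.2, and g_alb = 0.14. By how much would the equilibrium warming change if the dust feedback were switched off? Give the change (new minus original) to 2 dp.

Original: g = 0.8133, ΔT = 3/(1−0.8133) = 16.0686 °C.
Without dust: g' = 0.89, ΔT' = 3/(1−0.89) = 27.2727 °C.
Change = 27.2727 − 16.0686 = 11.20 °C.

11.20 °C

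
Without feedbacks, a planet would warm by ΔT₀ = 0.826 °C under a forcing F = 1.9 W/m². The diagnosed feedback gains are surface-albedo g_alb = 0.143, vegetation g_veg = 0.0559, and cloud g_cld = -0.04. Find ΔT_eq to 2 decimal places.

Total gain g = 0.143 + 0.0559 − 0.04 = 0.1589.
Amplification A = 1/(1 − 0.1589) = 1.189.
ΔT = 0.826 × 1.189 = 0.98 °C.

0.98 °C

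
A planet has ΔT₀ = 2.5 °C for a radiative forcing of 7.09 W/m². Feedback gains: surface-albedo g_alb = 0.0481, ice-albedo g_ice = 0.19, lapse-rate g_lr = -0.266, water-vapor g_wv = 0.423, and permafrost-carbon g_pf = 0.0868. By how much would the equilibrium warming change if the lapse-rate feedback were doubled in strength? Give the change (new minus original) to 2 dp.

-1.64 °C

Original: g = 0.4819, ΔT = 2.5/(1−0.4819) = 4.8253 °C.
With doubled lapse-rate: g' = 0.2159, ΔT' = 2.5/(1−0.2159) = 3.1884 °C.
Change = 3.1884 − 4.8253 = -1.64 °C.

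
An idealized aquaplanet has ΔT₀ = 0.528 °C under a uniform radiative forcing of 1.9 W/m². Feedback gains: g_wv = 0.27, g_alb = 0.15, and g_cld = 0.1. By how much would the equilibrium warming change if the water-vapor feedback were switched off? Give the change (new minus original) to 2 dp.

Original: g = 0.52, ΔT = 0.528/(1−0.52) = 1.1000 °C.
Without water-vapor: g' = 0.25, ΔT' = 0.528/(1−0.25) = 0.7040 °C.
Change = 0.7040 − 1.1000 = -0.40 °C.

-0.40 °C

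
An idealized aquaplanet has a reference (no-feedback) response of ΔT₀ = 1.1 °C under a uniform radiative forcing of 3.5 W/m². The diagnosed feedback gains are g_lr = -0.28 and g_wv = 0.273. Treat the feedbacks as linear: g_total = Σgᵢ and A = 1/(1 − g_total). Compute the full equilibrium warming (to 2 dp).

1.09 °C

Total gain g = -0.28 + 0.273 = -0.007.
Amplification A = 1/(1 + 0.007) = 0.993.
ΔT = 1.1 × 0.993 = 1.09 °C.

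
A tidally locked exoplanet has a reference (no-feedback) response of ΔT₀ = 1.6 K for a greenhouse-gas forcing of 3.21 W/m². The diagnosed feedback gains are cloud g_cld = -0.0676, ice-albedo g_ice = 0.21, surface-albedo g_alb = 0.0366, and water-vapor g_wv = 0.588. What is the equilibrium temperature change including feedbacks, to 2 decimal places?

6.87 K

Total gain g = -0.0676 + 0.21 + 0.0366 + 0.588 = 0.767.
Amplification A = 1/(1 − 0.767) = 4.292.
ΔT = 1.6 × 4.292 = 6.87 K.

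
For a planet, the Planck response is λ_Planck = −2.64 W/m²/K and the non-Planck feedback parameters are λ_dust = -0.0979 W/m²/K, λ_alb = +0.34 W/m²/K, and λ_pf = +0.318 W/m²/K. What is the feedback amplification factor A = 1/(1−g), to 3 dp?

Convert to gains: g_dust = -0.0979/2.64 = -0.03708; g_alb = 0.34/2.64 = 0.1288; g_pf = 0.318/2.64 = 0.1205.
Total gain g = 0.21222.
A = 1/(1 − 0.21222) = 1.269.

1.269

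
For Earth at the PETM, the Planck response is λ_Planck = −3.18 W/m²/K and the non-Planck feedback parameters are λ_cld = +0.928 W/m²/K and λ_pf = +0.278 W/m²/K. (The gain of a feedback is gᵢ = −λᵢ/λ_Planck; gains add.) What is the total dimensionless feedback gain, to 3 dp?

0.379

Convert to gains: g_cld = 0.928/3.18 = 0.2918; g_pf = 0.278/3.18 = 0.08742.
Total gain g = 0.37922.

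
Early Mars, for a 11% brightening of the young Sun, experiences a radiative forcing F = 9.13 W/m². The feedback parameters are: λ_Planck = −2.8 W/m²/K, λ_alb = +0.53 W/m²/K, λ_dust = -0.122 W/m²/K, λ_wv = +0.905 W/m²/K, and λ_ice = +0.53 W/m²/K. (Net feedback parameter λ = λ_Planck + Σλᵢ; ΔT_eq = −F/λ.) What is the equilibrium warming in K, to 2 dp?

Net feedback parameter λ = (−2.8) + (+0.53) + (-0.122) + (+0.905) + (+0.53) = -0.957 W/m²/K.
ΔT = −F/λ = −9.13/(-0.957) = 9.54 K.

9.54 K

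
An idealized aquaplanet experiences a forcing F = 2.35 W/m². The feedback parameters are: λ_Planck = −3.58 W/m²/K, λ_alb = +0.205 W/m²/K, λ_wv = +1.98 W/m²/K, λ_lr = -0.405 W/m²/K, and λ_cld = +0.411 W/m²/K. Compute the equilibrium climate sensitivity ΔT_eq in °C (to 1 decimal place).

Net feedback parameter λ = (−3.58) + (+0.205) + (+1.98) + (-0.405) + (+0.411) = -1.389 W/m²/K.
ΔT = −F/λ = −2.35/(-1.389) = 1.7 °C.

1.7 °C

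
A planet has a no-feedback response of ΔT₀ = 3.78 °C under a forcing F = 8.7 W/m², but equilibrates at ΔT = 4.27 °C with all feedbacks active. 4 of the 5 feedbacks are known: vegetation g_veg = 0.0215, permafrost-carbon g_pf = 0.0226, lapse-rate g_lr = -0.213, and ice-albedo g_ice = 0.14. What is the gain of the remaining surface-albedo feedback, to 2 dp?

0.14

Amplification A = ΔT/ΔT₀ = 4.27/3.78 = 1.13.
Total gain g = 1 − 1/A = 1 − 1/1.13 = 0.115.
Known gains sum to 0.0215 + 0.0226 − 0.213 + 0.14 = -0.0289.
g_alb = 0.115 + 0.0289 = 0.14.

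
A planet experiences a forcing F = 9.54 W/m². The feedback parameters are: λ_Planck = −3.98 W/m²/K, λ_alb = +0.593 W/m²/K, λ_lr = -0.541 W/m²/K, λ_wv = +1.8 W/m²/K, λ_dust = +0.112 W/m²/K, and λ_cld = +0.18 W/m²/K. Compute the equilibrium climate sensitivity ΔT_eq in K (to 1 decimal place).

5.2 K

Net feedback parameter λ = (−3.98) + (+0.593) + (-0.541) + (+1.8) + (+0.112) + (+0.18) = -1.836 W/m²/K.
ΔT = −F/λ = −9.54/(-1.836) = 5.2 K.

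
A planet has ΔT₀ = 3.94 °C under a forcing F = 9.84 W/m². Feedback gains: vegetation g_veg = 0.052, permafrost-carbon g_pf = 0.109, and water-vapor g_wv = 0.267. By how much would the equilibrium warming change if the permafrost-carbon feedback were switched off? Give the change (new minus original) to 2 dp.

Original: g = 0.428, ΔT = 3.94/(1−0.428) = 6.8881 °C.
Without permafrost-carbon: g' = 0.319, ΔT' = 3.94/(1−0.319) = 5.7856 °C.
Change = 5.7856 − 6.8881 = -1.10 °C.

-1.10 °C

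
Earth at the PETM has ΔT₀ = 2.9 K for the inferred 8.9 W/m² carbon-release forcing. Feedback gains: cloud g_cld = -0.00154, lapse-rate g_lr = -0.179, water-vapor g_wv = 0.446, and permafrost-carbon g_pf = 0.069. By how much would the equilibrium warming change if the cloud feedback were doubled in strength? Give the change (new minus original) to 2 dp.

-0.01 K

Original: g = 0.33446, ΔT = 2.9/(1−0.33446) = 4.3574 K.
With doubled cloud: g' = 0.33292, ΔT' = 2.9/(1−0.33292) = 4.3473 K.
Change = 4.3473 − 4.3574 = -0.01 K.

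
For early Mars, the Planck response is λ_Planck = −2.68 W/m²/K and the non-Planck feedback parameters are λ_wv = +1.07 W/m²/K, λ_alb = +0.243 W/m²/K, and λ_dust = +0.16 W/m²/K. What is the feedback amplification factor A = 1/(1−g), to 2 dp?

Convert to gains: g_wv = 1.07/2.68 = 0.3993; g_alb = 0.243/2.68 = 0.09067; g_dust = 0.16/2.68 = 0.0597.
Total gain g = 0.54967.
A = 1/(1 − 0.54967) = 2.22.

2.22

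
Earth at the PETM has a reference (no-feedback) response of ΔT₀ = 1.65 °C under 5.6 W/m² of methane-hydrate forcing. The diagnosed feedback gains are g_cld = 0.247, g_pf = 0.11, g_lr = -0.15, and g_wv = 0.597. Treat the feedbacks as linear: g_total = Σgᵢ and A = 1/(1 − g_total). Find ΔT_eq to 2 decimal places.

Total gain g = 0.247 + 0.11 − 0.15 + 0.597 = 0.804.
Amplification A = 1/(1 − 0.804) = 5.102.
ΔT = 1.65 × 5.102 = 8.42 °C.

8.42 °C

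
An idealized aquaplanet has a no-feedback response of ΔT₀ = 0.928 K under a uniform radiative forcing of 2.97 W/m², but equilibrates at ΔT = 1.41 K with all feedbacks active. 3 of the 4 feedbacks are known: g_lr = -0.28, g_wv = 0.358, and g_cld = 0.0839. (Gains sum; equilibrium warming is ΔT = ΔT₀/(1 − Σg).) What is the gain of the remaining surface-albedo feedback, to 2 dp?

Amplification A = ΔT/ΔT₀ = 1.41/0.928 = 1.519.
Total gain g = 1 − 1/A = 1 − 1/1.519 = 0.3417.
Known gains sum to -0.28 + 0.358 + 0.0839 = 0.1619.
g_alb = 0.3417 − 0.1619 = 0.18.

0.18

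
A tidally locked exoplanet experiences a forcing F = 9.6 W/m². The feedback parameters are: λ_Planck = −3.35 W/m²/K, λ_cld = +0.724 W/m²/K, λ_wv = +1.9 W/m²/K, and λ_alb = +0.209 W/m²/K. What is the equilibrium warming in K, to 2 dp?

Net feedback parameter λ = (−3.35) + (+0.724) + (+1.9) + (+0.209) = -0.517 W/m²/K.
ΔT = −F/λ = −9.6/(-0.517) = 18.57 K.

18.57 K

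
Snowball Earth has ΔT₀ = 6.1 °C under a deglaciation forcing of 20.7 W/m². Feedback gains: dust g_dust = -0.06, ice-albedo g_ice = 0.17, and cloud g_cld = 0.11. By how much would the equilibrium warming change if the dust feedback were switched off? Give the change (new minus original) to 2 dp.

Original: g = 0.22, ΔT = 6.1/(1−0.22) = 7.8205 °C.
Without dust: g' = 0.28, ΔT' = 6.1/(1−0.28) = 8.4722 °C.
Change = 8.4722 − 7.8205 = 0.65 °C.

0.65 °C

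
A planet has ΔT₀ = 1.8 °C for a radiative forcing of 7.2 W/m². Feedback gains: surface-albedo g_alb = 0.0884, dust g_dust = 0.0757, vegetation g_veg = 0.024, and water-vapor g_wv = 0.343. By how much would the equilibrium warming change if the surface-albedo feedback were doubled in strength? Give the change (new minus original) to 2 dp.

Original: g = 0.5311, ΔT = 1.8/(1−0.5311) = 3.8388 °C.
With doubled surface-albedo: g' = 0.6195, ΔT' = 1.8/(1−0.6195) = 4.7306 °C.
Change = 4.7306 − 3.8388 = 0.89 °C.

0.89 °C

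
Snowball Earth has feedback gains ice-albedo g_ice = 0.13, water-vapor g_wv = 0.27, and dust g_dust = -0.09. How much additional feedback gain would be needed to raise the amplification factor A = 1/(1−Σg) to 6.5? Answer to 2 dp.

Current total gain = 0.31.
Target gain for A = 6.5: g* = 1 − 1/6.5 = 0.8462.
Additional gain needed = 0.8462 − 0.31 = 0.54.

0.54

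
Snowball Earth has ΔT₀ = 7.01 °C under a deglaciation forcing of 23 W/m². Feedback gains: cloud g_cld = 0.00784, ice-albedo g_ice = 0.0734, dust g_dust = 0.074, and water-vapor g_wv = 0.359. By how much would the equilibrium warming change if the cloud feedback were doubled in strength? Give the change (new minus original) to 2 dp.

0.24 °C

Original: g = 0.51424, ΔT = 7.01/(1−0.51424) = 14.4310 °C.
With doubled cloud: g' = 0.52208, ΔT' = 7.01/(1−0.52208) = 14.6677 °C.
Change = 14.6677 − 14.4310 = 0.24 °C.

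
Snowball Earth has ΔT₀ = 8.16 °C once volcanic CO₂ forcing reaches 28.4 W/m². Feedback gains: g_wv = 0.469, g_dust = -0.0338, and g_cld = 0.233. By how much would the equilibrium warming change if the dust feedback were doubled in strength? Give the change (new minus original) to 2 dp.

Original: g = 0.6682, ΔT = 8.16/(1−0.6682) = 24.5931 °C.
With doubled dust: g' = 0.6344, ΔT' = 8.16/(1−0.6344) = 22.3195 °C.
Change = 22.3195 − 24.5931 = -2.27 °C.

-2.27 °C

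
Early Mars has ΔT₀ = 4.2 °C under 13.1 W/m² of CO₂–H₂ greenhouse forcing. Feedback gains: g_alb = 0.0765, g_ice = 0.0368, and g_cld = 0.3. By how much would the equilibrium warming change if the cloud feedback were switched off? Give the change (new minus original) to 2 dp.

Original: g = 0.4133, ΔT = 4.2/(1−0.4133) = 7.1587 °C.
Without cloud: g' = 0.1133, ΔT' = 4.2/(1−0.1133) = 4.7367 °C.
Change = 4.7367 − 7.1587 = -2.42 °C.

-2.42 °C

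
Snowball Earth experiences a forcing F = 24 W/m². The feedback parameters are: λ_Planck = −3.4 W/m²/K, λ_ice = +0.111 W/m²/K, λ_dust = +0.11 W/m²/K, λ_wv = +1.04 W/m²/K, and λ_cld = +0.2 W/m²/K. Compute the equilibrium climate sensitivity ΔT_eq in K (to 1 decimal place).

12.4 K

Net feedback parameter λ = (−3.4) + (+0.111) + (+0.11) + (+1.04) + (+0.2) = -1.939 W/m²/K.
ΔT = −F/λ = −24/(-1.939) = 12.4 K.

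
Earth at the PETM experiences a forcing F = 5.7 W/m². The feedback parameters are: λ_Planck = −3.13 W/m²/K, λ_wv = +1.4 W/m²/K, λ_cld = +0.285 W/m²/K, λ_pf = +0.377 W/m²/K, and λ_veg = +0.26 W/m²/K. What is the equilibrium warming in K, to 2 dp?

7.05 K

Net feedback parameter λ = (−3.13) + (+1.4) + (+0.285) + (+0.377) + (+0.26) = -0.808 W/m²/K.
ΔT = −F/λ = −5.7/(-0.808) = 7.05 K.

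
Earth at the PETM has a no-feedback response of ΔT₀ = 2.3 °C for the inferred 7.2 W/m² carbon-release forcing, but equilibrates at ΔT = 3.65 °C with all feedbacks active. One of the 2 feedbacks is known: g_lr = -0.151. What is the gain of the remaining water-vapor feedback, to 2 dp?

0.52

Amplification A = ΔT/ΔT₀ = 3.65/2.3 = 1.587.
Total gain g = 1 − 1/A = 1 − 1/1.587 = 0.3699.
The known gain is -0.151.
g_wv = 0.3699 + 0.151 = 0.52.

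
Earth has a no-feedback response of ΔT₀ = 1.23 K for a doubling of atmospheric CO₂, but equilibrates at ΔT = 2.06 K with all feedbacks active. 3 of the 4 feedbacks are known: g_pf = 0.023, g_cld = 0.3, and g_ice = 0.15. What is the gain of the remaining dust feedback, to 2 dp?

Amplification A = ΔT/ΔT₀ = 2.06/1.23 = 1.675.
Total gain g = 1 − 1/A = 1 − 1/1.675 = 0.403.
Known gains sum to 0.023 + 0.3 + 0.15 = 0.473.
g_dust = 0.403 − 0.473 = -0.07.

-0.07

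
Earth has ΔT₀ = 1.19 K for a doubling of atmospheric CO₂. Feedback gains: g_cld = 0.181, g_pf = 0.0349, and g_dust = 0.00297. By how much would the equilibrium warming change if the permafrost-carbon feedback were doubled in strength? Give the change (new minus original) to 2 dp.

0.07 K

Original: g = 0.21887, ΔT = 1.19/(1−0.21887) = 1.5234 K.
With doubled permafrost-carbon: g' = 0.25377, ΔT' = 1.19/(1−0.25377) = 1.5947 K.
Change = 1.5947 − 1.5234 = 0.07 K.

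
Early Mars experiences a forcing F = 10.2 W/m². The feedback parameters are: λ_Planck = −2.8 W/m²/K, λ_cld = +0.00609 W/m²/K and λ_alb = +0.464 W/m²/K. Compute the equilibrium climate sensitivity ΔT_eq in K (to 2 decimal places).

Net feedback parameter λ = (−2.8) + (+0.00609) + (+0.464) = -2.32991 W/m²/K.
ΔT = −F/λ = −10.2/(-2.32991) = 4.38 K.

4.38 K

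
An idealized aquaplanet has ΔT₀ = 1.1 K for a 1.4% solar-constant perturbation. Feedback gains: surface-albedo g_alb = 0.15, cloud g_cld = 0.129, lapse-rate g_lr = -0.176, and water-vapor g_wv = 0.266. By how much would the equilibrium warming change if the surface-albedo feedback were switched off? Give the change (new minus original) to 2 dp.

Original: g = 0.369, ΔT = 1.1/(1−0.369) = 1.7433 K.
Without surface-albedo: g' = 0.219, ΔT' = 1.1/(1−0.219) = 1.4085 K.
Change = 1.4085 − 1.7433 = -0.33 K.

-0.33 K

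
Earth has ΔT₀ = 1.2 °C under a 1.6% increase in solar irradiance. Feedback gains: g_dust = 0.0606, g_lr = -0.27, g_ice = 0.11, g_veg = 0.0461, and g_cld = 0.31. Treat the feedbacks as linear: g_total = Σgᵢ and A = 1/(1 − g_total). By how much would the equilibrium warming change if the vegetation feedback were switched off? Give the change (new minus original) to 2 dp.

-0.09 °C

Original: g = 0.2567, ΔT = 1.2/(1−0.2567) = 1.6144 °C.
Without vegetation: g' = 0.2106, ΔT' = 1.2/(1−0.2106) = 1.5201 °C.
Change = 1.5201 − 1.6144 = -0.09 °C.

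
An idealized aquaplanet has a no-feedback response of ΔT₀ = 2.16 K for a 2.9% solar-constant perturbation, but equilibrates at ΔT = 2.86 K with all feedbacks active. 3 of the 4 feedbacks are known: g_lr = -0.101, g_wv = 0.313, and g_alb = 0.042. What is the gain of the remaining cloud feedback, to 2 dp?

Amplification A = ΔT/ΔT₀ = 2.86/2.16 = 1.324.
Total gain g = 1 − 1/A = 1 − 1/1.324 = 0.2447.
Known gains sum to -0.101 + 0.313 + 0.042 = 0.254.
g_cld = 0.2447 − 0.254 = -0.01.

-0.01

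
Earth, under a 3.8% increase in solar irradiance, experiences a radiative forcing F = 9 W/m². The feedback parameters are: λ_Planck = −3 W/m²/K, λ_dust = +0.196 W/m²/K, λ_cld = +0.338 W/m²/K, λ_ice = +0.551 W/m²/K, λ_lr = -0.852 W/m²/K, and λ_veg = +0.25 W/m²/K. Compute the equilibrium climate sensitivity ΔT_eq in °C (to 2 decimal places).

3.58 °C

Net feedback parameter λ = (−3) + (+0.196) + (+0.338) + (+0.551) + (-0.852) + (+0.25) = -2.517 W/m²/K.
ΔT = −F/λ = −9/(-2.517) = 3.58 °C.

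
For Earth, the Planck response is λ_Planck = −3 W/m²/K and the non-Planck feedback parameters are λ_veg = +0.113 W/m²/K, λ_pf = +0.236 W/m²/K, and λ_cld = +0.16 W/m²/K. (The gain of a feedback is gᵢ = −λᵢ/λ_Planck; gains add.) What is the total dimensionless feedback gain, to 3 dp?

0.170

Convert to gains: g_veg = 0.113/3 = 0.03767; g_pf = 0.236/3 = 0.07867; g_cld = 0.16/3 = 0.05333.
Total gain g = 0.16967.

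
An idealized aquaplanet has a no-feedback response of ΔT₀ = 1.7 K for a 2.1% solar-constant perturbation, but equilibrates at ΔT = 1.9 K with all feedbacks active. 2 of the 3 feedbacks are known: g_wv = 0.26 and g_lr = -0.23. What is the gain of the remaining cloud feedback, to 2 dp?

0.08

Amplification A = ΔT/ΔT₀ = 1.9/1.7 = 1.118.
Total gain g = 1 − 1/A = 1 − 1/1.118 = 0.1055.
Known gains sum to 0.26 − 0.23 = 0.03.
g_cld = 0.1055 − 0.03 = 0.08.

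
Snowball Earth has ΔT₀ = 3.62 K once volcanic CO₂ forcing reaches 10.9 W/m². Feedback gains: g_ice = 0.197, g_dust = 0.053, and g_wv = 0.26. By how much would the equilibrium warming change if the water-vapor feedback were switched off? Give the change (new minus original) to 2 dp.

Original: g = 0.51, ΔT = 3.62/(1−0.51) = 7.3878 K.
Without water-vapor: g' = 0.25, ΔT' = 3.62/(1−0.25) = 4.8267 K.
Change = 4.8267 − 7.3878 = -2.56 K.

-2.56 K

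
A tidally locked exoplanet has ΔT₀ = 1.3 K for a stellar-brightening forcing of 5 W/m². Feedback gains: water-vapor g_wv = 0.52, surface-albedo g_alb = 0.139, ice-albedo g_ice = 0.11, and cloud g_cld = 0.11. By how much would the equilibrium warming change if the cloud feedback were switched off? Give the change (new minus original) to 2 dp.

-5.12 K

Original: g = 0.879, ΔT = 1.3/(1−0.879) = 10.7438 K.
Without cloud: g' = 0.769, ΔT' = 1.3/(1−0.769) = 5.6277 K.
Change = 5.6277 − 10.7438 = -5.12 K.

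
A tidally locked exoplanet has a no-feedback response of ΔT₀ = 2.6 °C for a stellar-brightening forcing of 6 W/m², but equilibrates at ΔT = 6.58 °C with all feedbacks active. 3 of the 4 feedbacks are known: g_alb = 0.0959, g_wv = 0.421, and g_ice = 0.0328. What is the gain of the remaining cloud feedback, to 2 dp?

0.06

Amplification A = ΔT/ΔT₀ = 6.58/2.6 = 2.531.
Total gain g = 1 − 1/A = 1 − 1/2.531 = 0.6049.
Known gains sum to 0.0959 + 0.421 + 0.0328 = 0.5497.
g_cld = 0.6049 − 0.5497 = 0.06.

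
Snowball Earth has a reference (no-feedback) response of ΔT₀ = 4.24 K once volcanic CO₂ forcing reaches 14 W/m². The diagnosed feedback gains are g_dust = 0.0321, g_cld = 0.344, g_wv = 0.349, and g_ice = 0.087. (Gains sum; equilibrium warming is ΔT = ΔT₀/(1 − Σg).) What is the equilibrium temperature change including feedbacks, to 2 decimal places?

22.57 K

Total gain g = 0.0321 + 0.344 + 0.349 + 0.087 = 0.8121.
Amplification A = 1/(1 − 0.8121) = 5.322.
ΔT = 4.24 × 5.322 = 22.57 K.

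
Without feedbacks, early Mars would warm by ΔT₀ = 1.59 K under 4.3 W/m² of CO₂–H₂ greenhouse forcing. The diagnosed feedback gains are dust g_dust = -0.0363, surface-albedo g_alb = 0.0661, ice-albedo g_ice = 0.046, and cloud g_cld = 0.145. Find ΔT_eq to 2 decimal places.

2.04 K

Total gain g = -0.0363 + 0.0661 + 0.046 + 0.145 = 0.2208.
Amplification A = 1/(1 − 0.2208) = 1.283.
ΔT = 1.59 × 1.283 = 2.04 K.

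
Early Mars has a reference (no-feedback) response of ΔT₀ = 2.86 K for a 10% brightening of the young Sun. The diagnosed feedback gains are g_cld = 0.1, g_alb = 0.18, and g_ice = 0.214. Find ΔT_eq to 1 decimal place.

5.7 K

Total gain g = 0.1 + 0.18 + 0.214 = 0.494.
Amplification A = 1/(1 − 0.494) = 1.976.
ΔT = 2.86 × 1.976 = 5.7 K.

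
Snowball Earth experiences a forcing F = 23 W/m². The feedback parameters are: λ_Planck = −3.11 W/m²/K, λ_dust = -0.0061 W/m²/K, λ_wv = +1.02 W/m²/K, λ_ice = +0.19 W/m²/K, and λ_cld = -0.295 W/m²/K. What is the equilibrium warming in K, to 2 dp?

10.45 K

Net feedback parameter λ = (−3.11) + (-0.0061) + (+1.02) + (+0.19) + (-0.295) = -2.2011 W/m²/K.
ΔT = −F/λ = −23/(-2.2011) = 10.45 K.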